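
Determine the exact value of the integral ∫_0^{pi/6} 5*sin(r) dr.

5 - 5*sqrt(3)/2

An antiderivative is F(r) = -5*cos(r).
Then F(pi/6) - F(0) = (-5*sqrt(3)/2) - (-5) = 5 - 5*sqrt(3)/2.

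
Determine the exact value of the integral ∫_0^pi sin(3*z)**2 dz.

Use the identity sin^2(3*z) = (1 - cos(6*z))/2.
An antiderivative is F(z) = z/2 - sin(6*z)/12.
Then F(pi) - F(0) = (pi/2) - (0) = pi/2.

pi/2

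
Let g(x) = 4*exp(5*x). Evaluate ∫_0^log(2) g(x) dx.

124/5

Let u = exp(x), so du = exp(x) dx. When x = 0, u = 1; when x = log(2), u = 2.
The integral becomes 4·∫ u**4 du from 1 to 2, with antiderivative 4*u**5/5.
Back in x: F(x) = 4*exp(5*x)/5.
Then F(log(2)) - F(0) = (128/5) - (4/5) = 124/5.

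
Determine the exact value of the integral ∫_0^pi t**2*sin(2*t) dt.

-pi**2/2

Integrate by parts twice (u = t^2, dv = sin(2*t) dt).
An antiderivative is F(t) = -t**2*cos(2*t)/2 + t*sin(2*t)/2 + cos(2*t)/4.
Then F(pi) - F(0) = (1/4 - pi**2/2) - (1/4) = -pi**2/2.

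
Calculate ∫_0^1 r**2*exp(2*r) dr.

-1/4 + exp(2)/4

Integrate by parts twice (u = r^2, dv = exp(2*r) dr).
An antiderivative is F(r) = (2*r**2 - 2*r + 1)*exp(2*r)/4.
Then F(1) - F(0) = (exp(2)/4) - (1/4) = -1/4 + exp(2)/4.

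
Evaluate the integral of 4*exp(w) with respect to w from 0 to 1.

An antiderivative is F(w) = 4*exp(w).
Then F(1) - F(0) = (4*E) - (4) = -4 + 4*E.

-4 + 4*E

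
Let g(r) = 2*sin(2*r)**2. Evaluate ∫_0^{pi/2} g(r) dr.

Use the identity sin^2(2*r) = (1 - cos(4*r))/2.
An antiderivative is F(r) = r - sin(4*r)/4.
Then F(pi/2) - F(0) = (pi/2) - (0) = pi/2.

pi/2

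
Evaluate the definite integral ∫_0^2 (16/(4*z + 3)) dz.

-4*log(3) + 4*log(11)

Let u = 4*z + 3, so du = 4 dz. When z = 0, u = 3; when z = 2, u = 11.
The integral becomes 4·∫ 1/u du from 3 to 11, with antiderivative 4*log(u).
Back in z: F(z) = 4*log(4*z + 3).
Then F(2) - F(0) = (4*log(11)) - (log(81)) = -4*log(3) + 4*log(11).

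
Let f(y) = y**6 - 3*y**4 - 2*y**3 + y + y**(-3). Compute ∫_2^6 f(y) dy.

10931219/315

By the power rule, an antiderivative is F(y) = y**7/7 - 3*y**5/5 - y**4/2 + y**2/2 - 1/(2*y**2).
Then F(6) - F(2) = (87432013/2520) - (-1971/280) = 10931219/315.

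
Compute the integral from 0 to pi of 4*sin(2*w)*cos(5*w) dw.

Use the identity sin(2*w)cos(5*w) = [sin(7*w) + sin(-3*w)]/2.
An antiderivative is F(w) = 2*cos(3*w)/3 - 2*cos(7*w)/7.
Then F(pi) - F(0) = (-8/21) - (8/21) = -16/21.

-16/21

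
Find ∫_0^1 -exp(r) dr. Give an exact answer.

An antiderivative is F(r) = -exp(r).
Then F(1) - F(0) = (-E) - (-1) = 1 - E.

1 - E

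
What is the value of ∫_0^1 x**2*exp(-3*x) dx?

2/27 - 17*exp(-3)/27

Integrate by parts twice (u = x^2, dv = exp(-3*x) dx).
An antiderivative is F(x) = (-9*x**2 - 6*x - 2)*exp(-3*x)/27.
Then F(1) - F(0) = (-17*exp(-3)/27) - (-2/27) = 2/27 - 17*exp(-3)/27.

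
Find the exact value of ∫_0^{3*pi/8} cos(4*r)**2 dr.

Use the identity cos^2(4*r) = (1 + cos(8*r))/2.
An antiderivative is F(r) = r/2 + sin(8*r)/16.
Then F(3*pi/8) - F(0) = (3*pi/16) - (0) = 3*pi/16.

3*pi/16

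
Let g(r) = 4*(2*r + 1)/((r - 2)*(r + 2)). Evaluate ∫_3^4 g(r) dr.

-3*log(5) + 3*log(3) + 8*log(2)

Factor the denominator: r**2 - 4 = (r + 2)(r - 2).
Partial fractions: 4*(2*r + 1)/((r - 2)*(r + 2)) = 3/(r + 2) + 5/(r - 2).
An antiderivative is F(r) = 5*log(r - 2) + 3*log(r + 2).
Then F(4) - F(3) = (3*log(3) + 8*log(2)) - (3*log(5)) = -3*log(5) + 3*log(3) + 8*log(2).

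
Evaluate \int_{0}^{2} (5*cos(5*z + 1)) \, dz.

sin(11) - sin(1)

Let u = 5*z + 1, so du = 5 dz. When z = 0, u = 1; when z = 2, u = 11.
The integral becomes ∫ cos(u) du from 1 to 11, with antiderivative sin(u).
Back in z: F(z) = sin(5*z + 1).
Then F(2) - F(0) = (sin(11)) - (sin(1)) = sin(11) - sin(1).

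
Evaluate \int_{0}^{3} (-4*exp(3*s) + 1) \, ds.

An antiderivative is F(s) = -4*exp(3*s)/3 + s.
Then F(3) - F(0) = (3 - 4*exp(9)/3) - (-4/3) = 13/3 - 4*exp(9)/3.

13/3 - 4*exp(9)/3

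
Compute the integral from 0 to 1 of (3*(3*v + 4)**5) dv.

Let u = 3*v + 4, so du = 3 dv. When v = 0, u = 4; when v = 1, u = 7.
The integral becomes ∫ u**5 du from 4 to 7, with antiderivative u**6/6.
Back in v: F(v) = (3*v + 4)**6/6.
Then F(1) - F(0) = (117649/6) - (2048/3) = 37851/2.

37851/2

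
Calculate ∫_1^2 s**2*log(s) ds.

-7/9 + 8*log(2)/3

Integrate by parts once (u = ln s, dv = s**2 ds).
An antiderivative is F(s) = s**3*(3*log(s) - 1)/9.
Then F(2) - F(1) = (-8/9 + 8*log(2)/3) - (-1/9) = -7/9 + 8*log(2)/3.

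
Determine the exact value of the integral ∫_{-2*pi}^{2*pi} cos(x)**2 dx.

Use the identity cos^2(x) = (1 + cos(2*x))/2.
An antiderivative is F(x) = x/2 + sin(2*x)/4.
Then F(2*pi) - F(-2*pi) = (pi) - (-pi) = 2*pi.

2*pi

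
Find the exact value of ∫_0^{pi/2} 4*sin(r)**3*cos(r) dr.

Let u = sin(r), so du = cos(r) dr. When r = 0, u = 0; when r = pi/2, u = 1.
The integral becomes 4·∫ u**3 du from 0 to 1, with antiderivative u**4.
Back in r: F(r) = sin(r)**4.
Then F(pi/2) - F(0) = (1) - (0) = 1.

1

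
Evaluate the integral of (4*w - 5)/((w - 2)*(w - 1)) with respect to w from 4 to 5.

Factor the denominator: w**2 - 3*w + 2 = (w - 1)(w - 2).
Partial fractions: (4*w - 5)/((w - 2)*(w - 1)) = 1/(w - 1) + 3/(w - 2).
An antiderivative is F(w) = 3*log(w - 2) + log(w - 1).
Then F(5) - F(4) = (2*log(2) + 3*log(3)) - (log(24)) = log(9/2).

log(9/2)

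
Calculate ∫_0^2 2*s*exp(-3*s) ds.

Integrate by parts once (u = s, dv = 2*exp(-3*s) ds).
An antiderivative is F(s) = (-6*s - 2)*exp(-3*s)/9.
Then F(2) - F(0) = (-14*exp(-6)/9) - (-2/9) = 2/9 - 14*exp(-6)/9.

2/9 - 14*exp(-6)/9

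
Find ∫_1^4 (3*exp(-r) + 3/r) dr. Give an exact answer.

An antiderivative is F(r) = 3*log(r) - 3*exp(-r).
Then F(4) - F(1) = (-3*exp(-4) + 6*log(2)) - (-3*exp(-1)) = -3*exp(-4) + 3*exp(-1) + 6*log(2).

-3*exp(-4) + 3*exp(-1) + 6*log(2)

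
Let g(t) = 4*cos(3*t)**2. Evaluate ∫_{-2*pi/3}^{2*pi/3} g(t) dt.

Use the identity cos^2(3*t) = (1 + cos(6*t))/2.
An antiderivative is F(t) = 2*t + sin(6*t)/3.
Then F(2*pi/3) - F(-2*pi/3) = (4*pi/3) - (-4*pi/3) = 8*pi/3.

8*pi/3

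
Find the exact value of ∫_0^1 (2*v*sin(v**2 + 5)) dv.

Let u = v**2 + 5, so du = 2*v dv. When v = 0, u = 5; when v = 1, u = 6.
The integral becomes ∫ sin(u) du from 5 to 6, with antiderivative -cos(u).
Back in v: F(v) = -cos(v**2 + 5).
Then F(1) - F(0) = (-cos(6)) - (-cos(5)) = -cos(6) + cos(5).

-cos(6) + cos(5)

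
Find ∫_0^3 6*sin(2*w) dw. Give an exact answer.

Let u = 2*w, so du = 2 dw. When w = 0, u = 0; when w = 3, u = 6.
The integral becomes 3·∫ sin(u) du from 0 to 6, with antiderivative -3*cos(u).
Back in w: F(w) = -3*cos(2*w).
Then F(3) - F(0) = (-3*cos(6)) - (-3) = 3 - 3*cos(6).

3 - 3*cos(6)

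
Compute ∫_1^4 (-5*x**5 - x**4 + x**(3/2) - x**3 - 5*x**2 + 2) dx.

By the power rule, an antiderivative is F(x) = -5*x**6/6 + 2*x**(5/2)/5 - x**5/5 - x**4/4 - 5*x**3/3 + 2*x.
Then F(4) - F(1) = (-3768) - (-11/20) = -75349/20.

-75349/20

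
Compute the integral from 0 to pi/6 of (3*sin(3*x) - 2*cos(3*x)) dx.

An antiderivative is F(x) = -2*sin(3*x)/3 - cos(3*x).
Then F(pi/6) - F(0) = (-2/3) - (-1) = 1/3.

1/3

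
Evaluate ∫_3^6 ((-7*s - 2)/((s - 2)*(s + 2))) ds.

-17*log(2) + 3*log(5)

Factor the denominator: s**2 - 4 = (s + 2)(s - 2).
Partial fractions: (-7*s - 2)/((s - 2)*(s + 2)) = -3/(s + 2) - 4/(s - 2).
An antiderivative is F(s) = -4*log(s - 2) - 3*log(s + 2).
Then F(6) - F(3) = (-17*log(2)) - (-3*log(5)) = -17*log(2) + 3*log(5).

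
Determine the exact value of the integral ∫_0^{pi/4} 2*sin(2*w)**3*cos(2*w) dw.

Let u = sin(2*w), so du = 2*cos(2*w) dw. When w = 0, u = 0; when w = pi/4, u = 1.
The integral becomes ∫ u**3 du from 0 to 1, with antiderivative u**4/4.
Back in w: F(w) = sin(2*w)**4/4.
Then F(pi/4) - F(0) = (1/4) - (0) = 1/4.

1/4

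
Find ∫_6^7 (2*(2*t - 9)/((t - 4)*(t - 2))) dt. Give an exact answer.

Factor the denominator: t**2 - 6*t + 8 = (t - 2)(t - 4).
Partial fractions: 2*(2*t - 9)/((t - 4)*(t - 2)) = 5/(t - 2) - 1/(t - 4).
An antiderivative is F(t) = -log(t - 4) + 5*log(t - 2).
Then F(7) - F(6) = (-log(3) + 5*log(5)) - (9*log(2)) = -9*log(2) - log(3) + 5*log(5).

-9*log(2) - log(3) + 5*log(5)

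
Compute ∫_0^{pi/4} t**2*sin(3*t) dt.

Integrate by parts twice (u = t^2, dv = sin(3*t) dt).
An antiderivative is F(t) = -t**2*cos(3*t)/3 + 2*t*sin(3*t)/9 + 2*cos(3*t)/27.
Then F(pi/4) - F(0) = (sqrt(2)*(-32 + 24*pi + 9*pi**2)/864) - (2/27) = -2/27 - sqrt(2)/27 + sqrt(2)*pi/36 + sqrt(2)*pi**2/96.

-2/27 - sqrt(2)/27 + sqrt(2)*pi/36 + sqrt(2)*pi**2/96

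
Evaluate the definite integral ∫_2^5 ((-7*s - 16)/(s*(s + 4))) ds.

-4*log(5) - 3*log(3) + 7*log(2)

Factor the denominator: s**2 + 4*s = (s + 4)s.
Partial fractions: (-7*s - 16)/(s*(s + 4)) = -3/(s + 4) - 4/s.
An antiderivative is F(s) = -4*log(s) - 3*log(s + 4).
Then F(5) - F(2) = (-6*log(3) - 4*log(5)) - (-7*log(2) - 3*log(3)) = -4*log(5) - 3*log(3) + 7*log(2).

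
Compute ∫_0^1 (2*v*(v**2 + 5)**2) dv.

91/3

Let u = v**2 + 5, so du = 2*v dv. When v = 0, u = 5; when v = 1, u = 6.
The integral becomes ∫ u**2 du from 5 to 6, with antiderivative u**3/3.
Back in v: F(v) = (v**2 + 5)**3/3.
Then F(1) - F(0) = (72) - (125/3) = 91/3.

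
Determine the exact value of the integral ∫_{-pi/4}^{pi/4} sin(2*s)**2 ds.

pi/4

Use the identity sin^2(2*s) = (1 - cos(4*s))/2.
An antiderivative is F(s) = s/2 - sin(4*s)/8.
Then F(pi/4) - F(-pi/4) = (pi/8) - (-pi/8) = pi/4.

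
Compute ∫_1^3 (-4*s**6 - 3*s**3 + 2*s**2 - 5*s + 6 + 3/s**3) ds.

By the power rule, an antiderivative is F(s) = -4*s**7/7 - 3*s**4/4 + 2*s**3/3 - 5*s**2/2 + 6*s - 3/(2*s**2).
Then F(3) - F(1) = (-108959/84) - (113/84) = -27268/21.

-27268/21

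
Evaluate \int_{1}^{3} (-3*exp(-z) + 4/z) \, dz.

An antiderivative is F(z) = 4*log(z) + 3*exp(-z).
Then F(3) - F(1) = (3*exp(-3) + 4*log(3)) - (3*exp(-1)) = -3*exp(-1) + 3*exp(-3) + 4*log(3).

-3*exp(-1) + 3*exp(-3) + 4*log(3)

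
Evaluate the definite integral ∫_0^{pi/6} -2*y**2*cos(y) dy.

Integrate by parts twice (u = y^2, dv = -2*cos(y) dy).
An antiderivative is F(y) = -2*y**2*sin(y) - 4*y*cos(y) + 4*sin(y).
Then F(pi/6) - F(0) = (-sqrt(3)*pi/3 - pi**2/36 + 2) - (0) = -sqrt(3)*pi/3 - pi**2/36 + 2.

-sqrt(3)*pi/3 - pi**2/36 + 2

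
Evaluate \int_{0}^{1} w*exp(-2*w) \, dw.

Integrate by parts once (u = w, dv = exp(-2*w) dw).
An antiderivative is F(w) = (-2*w - 1)*exp(-2*w)/4.
Then F(1) - F(0) = (-3*exp(-2)/4) - (-1/4) = (-3 + exp(2))*exp(-2)/4.

(-3 + exp(2))*exp(-2)/4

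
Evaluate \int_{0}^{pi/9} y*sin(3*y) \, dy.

-pi/54 + sqrt(3)/18

Integrate by parts once (u = y, dv = sin(3*y) dy).
An antiderivative is F(y) = -y*cos(3*y)/3 + sin(3*y)/9.
Then F(pi/9) - F(0) = (-pi/54 + sqrt(3)/18) - (0) = -pi/54 + sqrt(3)/18.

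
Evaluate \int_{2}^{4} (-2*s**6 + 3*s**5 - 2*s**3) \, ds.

-19240/7

By the power rule, an antiderivative is F(s) = -2*s**7/7 + s**6/2 - s**4/2.
Then F(4) - F(2) = (-19328/7) - (-88/7) = -19240/7.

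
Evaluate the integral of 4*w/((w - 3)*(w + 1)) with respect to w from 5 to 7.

Factor the denominator: w**2 - 2*w - 3 = (w + 1)(w - 3).
Partial fractions: 4*w/((w - 3)*(w + 1)) = 1/(w + 1) + 3/(w - 3).
An antiderivative is F(w) = 3*log(w - 3) + log(w + 1).
Then F(7) - F(5) = (9*log(2)) - (log(48)) = log(32/3).

log(32/3)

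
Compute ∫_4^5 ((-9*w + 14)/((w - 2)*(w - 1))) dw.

log(3/64)

Factor the denominator: w**2 - 3*w + 2 = (w - 1)(w - 2).
Partial fractions: (-9*w + 14)/((w - 2)*(w - 1)) = -5/(w - 1) - 4/(w - 2).
An antiderivative is F(w) = -4*log(w - 2) - 5*log(w - 1).
Then F(5) - F(4) = (-10*log(2) - 4*log(3)) - (-5*log(3) - 4*log(2)) = log(3/64).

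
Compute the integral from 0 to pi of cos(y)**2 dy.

Use the identity cos^2(y) = (1 + cos(2*y))/2.
An antiderivative is F(y) = y/2 + sin(2*y)/4.
Then F(pi) - F(0) = (pi/2) - (0) = pi/2.

pi/2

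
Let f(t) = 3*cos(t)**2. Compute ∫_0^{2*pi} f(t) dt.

Use the identity cos^2(t) = (1 + cos(2*t))/2.
An antiderivative is F(t) = 3*t/2 + 3*sin(2*t)/4.
Then F(2*pi) - F(0) = (3*pi) - (0) = 3*pi.

3*pi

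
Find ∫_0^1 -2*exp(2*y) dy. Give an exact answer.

1 - exp(2)

An antiderivative is F(y) = -exp(2*y).
Then F(1) - F(0) = (-exp(2)) - (-1) = 1 - exp(2).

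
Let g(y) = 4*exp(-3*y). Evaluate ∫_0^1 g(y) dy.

4/3 - 4*exp(-3)/3

An antiderivative is F(y) = -4*exp(-3*y)/3.
Then F(1) - F(0) = (-4*exp(-3)/3) - (-4/3) = 4/3 - 4*exp(-3)/3.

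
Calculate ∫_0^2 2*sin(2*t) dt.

Let u = 2*t, so du = 2 dt. When t = 0, u = 0; when t = 2, u = 4.
The integral becomes ∫ sin(u) du from 0 to 4, with antiderivative -cos(u).
Back in t: F(t) = -cos(2*t).
Then F(2) - F(0) = (-cos(4)) - (-1) = 1 - cos(4).

1 - cos(4)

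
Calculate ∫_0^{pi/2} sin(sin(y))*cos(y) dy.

1 - cos(1)

Let u = sin(y), so du = cos(y) dy. When y = 0, u = 0; when y = pi/2, u = 1.
The integral becomes ∫ sin(u) du from 0 to 1, with antiderivative -cos(u).
Back in y: F(y) = -cos(sin(y)).
Then F(pi/2) - F(0) = (-cos(1)) - (-1) = 1 - cos(1).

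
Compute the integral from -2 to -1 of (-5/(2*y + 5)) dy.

An antiderivative is F(y) = -5*log(2*y + 5)/2.
Then F(-1) - F(-2) = (-5*log(3)/2) - (0) = -5*log(3)/2.

-5*log(3)/2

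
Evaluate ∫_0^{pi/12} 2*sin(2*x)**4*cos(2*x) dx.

1/160

Let u = sin(2*x), so du = 2*cos(2*x) dx. When x = 0, u = 0; when x = pi/12, u = 1/2.
The integral becomes ∫ u**4 du from 0 to 1/2, with antiderivative u**5/5.
Back in x: F(x) = sin(2*x)**5/5.
Then F(pi/12) - F(0) = (1/160) - (0) = 1/160.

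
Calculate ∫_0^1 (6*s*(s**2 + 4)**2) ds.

61

Let u = s**2 + 4, so du = 2*s ds. When s = 0, u = 4; when s = 1, u = 5.
The integral becomes 3·∫ u**2 du from 4 to 5, with antiderivative u**3.
Back in s: F(s) = (s**2 + 4)**3.
Then F(1) - F(0) = (125) - (64) = 61.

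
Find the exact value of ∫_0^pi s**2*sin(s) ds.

Integrate by parts twice (u = s^2, dv = sin(s) ds).
An antiderivative is F(s) = -s**2*cos(s) + 2*s*sin(s) + 2*cos(s).
Then F(pi) - F(0) = (-2 + pi**2) - (2) = -4 + pi**2.

-4 + pi**2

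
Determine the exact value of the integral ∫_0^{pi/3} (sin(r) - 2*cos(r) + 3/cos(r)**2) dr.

An antiderivative is F(r) = -2*sin(r) - cos(r) + 3*tan(r).
Then F(pi/3) - F(0) = (-1/2 + 2*sqrt(3)) - (-1) = 1/2 + 2*sqrt(3).

1/2 + 2*sqrt(3)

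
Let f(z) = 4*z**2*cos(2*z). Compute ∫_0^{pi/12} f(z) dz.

-1/2 + pi**2/144 + sqrt(3)*pi/12

Integrate by parts twice (u = z^2, dv = 4*cos(2*z) dz).
An antiderivative is F(z) = 2*z**2*sin(2*z) + 2*z*cos(2*z) - sin(2*z).
Then F(pi/12) - F(0) = (-1/2 + pi**2/144 + sqrt(3)*pi/12) - (0) = -1/2 + pi**2/144 + sqrt(3)*pi/12.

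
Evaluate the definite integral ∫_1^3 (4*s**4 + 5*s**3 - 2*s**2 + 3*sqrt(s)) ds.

By the power rule, an antiderivative is F(s) = 4*s**5/5 + 5*s**4/4 + 2*s**(3/2) - 2*s**3/3.
Then F(3) - F(1) = (6*sqrt(3) + 5553/20) - (203/60) = 6*sqrt(3) + 4114/15.

6*sqrt(3) + 4114/15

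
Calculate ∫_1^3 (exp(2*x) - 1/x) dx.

An antiderivative is F(x) = exp(2*x)/2 - log(x).
Then F(3) - F(1) = (-log(3) + exp(6)/2) - (exp(2)/2) = -exp(2)/2 - log(3) + exp(6)/2.

-exp(2)/2 - log(3) + exp(6)/2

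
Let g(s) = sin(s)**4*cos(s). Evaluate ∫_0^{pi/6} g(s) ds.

Let u = sin(s), so du = cos(s) ds. When s = 0, u = 0; when s = pi/6, u = 1/2.
The integral becomes ∫ u**4 du from 0 to 1/2, with antiderivative u**5/5.
Back in s: F(s) = sin(s)**5/5.
Then F(pi/6) - F(0) = (1/160) - (0) = 1/160.

1/160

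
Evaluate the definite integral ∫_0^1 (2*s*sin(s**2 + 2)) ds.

cos(2) - cos(3)

Let u = s**2 + 2, so du = 2*s ds. When s = 0, u = 2; when s = 1, u = 3.
The integral becomes ∫ sin(u) du from 2 to 3, with antiderivative -cos(u).
Back in s: F(s) = -cos(s**2 + 2).
Then F(1) - F(0) = (-cos(3)) - (-cos(2)) = cos(2) - cos(3).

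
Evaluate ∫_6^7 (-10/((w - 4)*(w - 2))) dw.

Factor the denominator: w**2 - 6*w + 8 = (w - 2)(w - 4).
Partial fractions: -10/((w - 4)*(w - 2)) = 5/(w - 2) - 5/(w - 4).
An antiderivative is F(w) = -5*log(w - 4) + 5*log(w - 2).
Then F(7) - F(6) = (-5*log(3) + 5*log(5)) - (log(32)) = -5*log(3) - 5*log(2) + 5*log(5).

-5*log(3) - 5*log(2) + 5*log(5)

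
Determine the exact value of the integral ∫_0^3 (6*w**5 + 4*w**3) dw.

810

By the power rule, an antiderivative is F(w) = w**6 + w**4.
Then F(3) - F(0) = (810) - (0) = 810.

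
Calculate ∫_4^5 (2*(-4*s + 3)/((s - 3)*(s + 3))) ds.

-18*log(2) + 5*log(7)

Factor the denominator: s**2 - 9 = (s + 3)(s - 3).
Partial fractions: 2*(-4*s + 3)/((s - 3)*(s + 3)) = -5/(s + 3) - 3/(s - 3).
An antiderivative is F(s) = -3*log(s - 3) - 5*log(s + 3).
Then F(5) - F(4) = (-18*log(2)) - (-5*log(7)) = -18*log(2) + 5*log(7).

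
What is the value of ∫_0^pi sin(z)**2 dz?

Use the identity sin^2(z) = (1 - cos(2*z))/2.
An antiderivative is F(z) = z/2 - sin(2*z)/4.
Then F(pi) - F(0) = (pi/2) - (0) = pi/2.

pi/2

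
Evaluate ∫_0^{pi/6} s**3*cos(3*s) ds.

Integrate by parts 3 times (u = s^3, dv = cos(3*s) ds).
An antiderivative is F(s) = s**3*sin(3*s)/3 + s**2*cos(3*s)/3 - 2*s*sin(3*s)/9 - 2*cos(3*s)/27.
Then F(pi/6) - F(0) = (pi*(-24 + pi**2)/648) - (-2/27) = -pi/27 + pi**3/648 + 2/27.

-pi/27 + pi**3/648 + 2/27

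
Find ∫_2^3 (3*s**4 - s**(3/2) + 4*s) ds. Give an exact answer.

By the power rule, an antiderivative is F(s) = -2*s**(5/2)/5 + 3*s**5/5 + 2*s**2.
Then F(3) - F(2) = (819/5 - 18*sqrt(3)/5) - (136/5 - 8*sqrt(2)/5) = -18*sqrt(3)/5 + 8*sqrt(2)/5 + 683/5.

-18*sqrt(3)/5 + 8*sqrt(2)/5 + 683/5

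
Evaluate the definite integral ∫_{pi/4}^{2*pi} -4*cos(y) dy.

2*sqrt(2)

An antiderivative is F(y) = -4*sin(y).
Then F(2*pi) - F(pi/4) = (0) - (-2*sqrt(2)) = 2*sqrt(2).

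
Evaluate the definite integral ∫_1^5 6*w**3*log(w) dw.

-234 + 1875*log(5)/2

Integrate by parts once (u = ln w, dv = 6*w**3 dw).
An antiderivative is F(w) = 3*w**4*(4*log(w) - 1)/8.
Then F(5) - F(1) = (-1875/8 + 1875*log(5)/2) - (-3/8) = -234 + 1875*log(5)/2.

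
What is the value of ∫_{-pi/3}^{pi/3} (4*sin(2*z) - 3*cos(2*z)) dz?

An antiderivative is F(z) = -3*sin(2*z)/2 - 2*cos(2*z).
Then F(pi/3) - F(-pi/3) = (1 - 3*sqrt(3)/4) - (1 + 3*sqrt(3)/4) = -3*sqrt(3)/2.

-3*sqrt(3)/2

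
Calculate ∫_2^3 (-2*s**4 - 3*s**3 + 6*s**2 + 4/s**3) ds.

-17077/180

By the power rule, an antiderivative is F(s) = -2*s**5/5 - 3*s**4/4 + 2*s**3 - 2/s**2.
Then F(3) - F(2) = (-18751/180) - (-93/10) = -17077/180.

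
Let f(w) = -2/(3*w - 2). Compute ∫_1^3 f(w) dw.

An antiderivative is F(w) = -2*log(3*w - 2)/3.
Then F(3) - F(1) = (-2*log(7)/3) - (0) = -2*log(7)/3.

-2*log(7)/3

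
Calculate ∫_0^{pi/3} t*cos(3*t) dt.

Integrate by parts once (u = t, dv = cos(3*t) dt).
An antiderivative is F(t) = t*sin(3*t)/3 + cos(3*t)/9.
Then F(pi/3) - F(0) = (-1/9) - (1/9) = -2/9.

-2/9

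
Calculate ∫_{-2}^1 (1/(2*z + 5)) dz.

An antiderivative is F(z) = log(2*z + 5)/2.
Then F(1) - F(-2) = (log(7)/2) - (0) = log(7)/2.

log(7)/2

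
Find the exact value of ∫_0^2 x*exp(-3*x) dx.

Integrate by parts once (u = x, dv = exp(-3*x) dx).
An antiderivative is F(x) = (-3*x - 1)*exp(-3*x)/9.
Then F(2) - F(0) = (-7*exp(-6)/9) - (-1/9) = (-7 + exp(6))*exp(-6)/9.

(-7 + exp(6))*exp(-6)/9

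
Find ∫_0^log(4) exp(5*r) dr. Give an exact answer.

1023/5

Let u = exp(r), so du = exp(r) dr. When r = 0, u = 1; when r = log(4), u = 4.
The integral becomes ∫ u**4 du from 1 to 4, with antiderivative u**5/5.
Back in r: F(r) = exp(5*r)/5.
Then F(log(4)) - F(0) = (1024/5) - (1/5) = 1023/5.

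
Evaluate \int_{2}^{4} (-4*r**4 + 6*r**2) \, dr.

By the power rule, an antiderivative is F(r) = -4*r**5/5 + 2*r**3.
Then F(4) - F(2) = (-3456/5) - (-48/5) = -3408/5.

-3408/5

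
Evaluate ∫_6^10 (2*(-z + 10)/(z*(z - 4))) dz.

Factor the denominator: z**2 - 4*z = z(z - 4).
Partial fractions: 2*(-z + 10)/(z*(z - 4)) = -5/z + 3/(z - 4).
An antiderivative is F(z) = -5*log(z) + 3*log(z - 4).
Then F(10) - F(6) = (-5*log(5) - 2*log(2) + 3*log(3)) - (-5*log(3) - 2*log(2)) = -5*log(5) + 8*log(3).

-5*log(5) + 8*log(3)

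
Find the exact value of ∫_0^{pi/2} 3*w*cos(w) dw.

-3 + 3*pi/2

Integrate by parts once (u = w, dv = 3*cos(w) dw).
An antiderivative is F(w) = 3*w*sin(w) + 3*cos(w).
Then F(pi/2) - F(0) = (3*pi/2) - (3) = -3 + 3*pi/2.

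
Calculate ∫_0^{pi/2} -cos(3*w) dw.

An antiderivative is F(w) = -sin(3*w)/3.
Then F(pi/2) - F(0) = (1/3) - (0) = 1/3.

1/3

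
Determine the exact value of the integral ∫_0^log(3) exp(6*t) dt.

364/3

Let u = exp(t), so du = exp(t) dt. When t = 0, u = 1; when t = log(3), u = 3.
The integral becomes ∫ u**5 du from 1 to 3, with antiderivative u**6/6.
Back in t: F(t) = exp(6*t)/6.
Then F(log(3)) - F(0) = (243/2) - (1/6) = 364/3.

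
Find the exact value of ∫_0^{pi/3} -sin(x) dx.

An antiderivative is F(x) = cos(x).
Then F(pi/3) - F(0) = (1/2) - (1) = -1/2.

-1/2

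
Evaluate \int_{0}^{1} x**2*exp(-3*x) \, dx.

2/27 - 17*exp(-3)/27

Integrate by parts twice (u = x^2, dv = exp(-3*x) dx).
An antiderivative is F(x) = (-9*x**2 - 6*x - 2)*exp(-3*x)/27.
Then F(1) - F(0) = (-17*exp(-3)/27) - (-2/27) = 2/27 - 17*exp(-3)/27.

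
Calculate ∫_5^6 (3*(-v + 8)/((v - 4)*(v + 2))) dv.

Factor the denominator: v**2 - 2*v - 8 = (v + 2)(v - 4).
Partial fractions: 3*(-v + 8)/((v - 4)*(v + 2)) = -5/(v + 2) + 2/(v - 4).
An antiderivative is F(v) = 2*log(v - 4) - 5*log(v + 2).
Then F(6) - F(5) = (-13*log(2)) - (-5*log(7)) = -13*log(2) + 5*log(7).

-13*log(2) + 5*log(7)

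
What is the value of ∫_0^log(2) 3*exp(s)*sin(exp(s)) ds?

Let u = exp(s), so du = exp(s) ds. When s = 0, u = 1; when s = log(2), u = 2.
The integral becomes 3·∫ sin(u) du from 1 to 2, with antiderivative -3*cos(u).
Back in s: F(s) = -3*cos(exp(s)).
Then F(log(2)) - F(0) = (-3*cos(2)) - (-3*cos(1)) = -3*cos(2) + 3*cos(1).

-3*cos(2) + 3*cos(1)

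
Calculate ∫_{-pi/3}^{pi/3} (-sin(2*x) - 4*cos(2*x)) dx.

An antiderivative is F(x) = -2*sin(2*x) + cos(2*x)/2.
Then F(pi/3) - F(-pi/3) = (-sqrt(3) - 1/4) - (-1/4 + sqrt(3)) = -2*sqrt(3).

-2*sqrt(3)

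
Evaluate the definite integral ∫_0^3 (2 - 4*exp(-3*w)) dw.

4*exp(-9)/3 + 14/3

An antiderivative is F(w) = 2*w + 4*exp(-3*w)/3.
Then F(3) - F(0) = (4*exp(-9)/3 + 6) - (4/3) = 4*exp(-9)/3 + 14/3.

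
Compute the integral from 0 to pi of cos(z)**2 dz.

pi/2

Use the identity cos^2(z) = (1 + cos(2*z))/2.
An antiderivative is F(z) = z/2 + sin(2*z)/4.
Then F(pi) - F(0) = (pi/2) - (0) = pi/2.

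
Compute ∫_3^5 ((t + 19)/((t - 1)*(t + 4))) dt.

Factor the denominator: t**2 + 3*t - 4 = (t + 4)(t - 1).
Partial fractions: (t + 19)/((t - 1)*(t + 4)) = -3/(t + 4) + 4/(t - 1).
An antiderivative is F(t) = 4*log(t - 1) - 3*log(t + 4).
Then F(5) - F(3) = (-6*log(3) + 8*log(2)) - (-3*log(7) + 4*log(2)) = -6*log(3) + 4*log(2) + 3*log(7).

-6*log(3) + 4*log(2) + 3*log(7)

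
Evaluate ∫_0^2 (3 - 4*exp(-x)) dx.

4*exp(-2) + 2

An antiderivative is F(x) = 3*x + 4*exp(-x).
Then F(2) - F(0) = (4*exp(-2) + 6) - (4) = 4*exp(-2) + 2.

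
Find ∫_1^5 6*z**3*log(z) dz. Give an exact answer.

-234 + 1875*log(5)/2

Integrate by parts once (u = ln z, dv = 6*z**3 dz).
An antiderivative is F(z) = 3*z**4*(4*log(z) - 1)/8.
Then F(5) - F(1) = (-1875/8 + 1875*log(5)/2) - (-3/8) = -234 + 1875*log(5)/2.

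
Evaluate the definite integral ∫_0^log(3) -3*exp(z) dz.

-6

An antiderivative is F(z) = -3*exp(z).
Then F(log(3)) - F(0) = (-9) - (-3) = -6.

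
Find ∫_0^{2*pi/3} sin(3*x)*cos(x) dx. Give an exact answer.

Use the identity sin(3*x)cos(x) = [sin(4*x) + sin(2*x)]/2.
An antiderivative is F(x) = -cos(2*x)/4 - cos(4*x)/8.
Then F(2*pi/3) - F(0) = (3/16) - (-3/8) = 9/16.

9/16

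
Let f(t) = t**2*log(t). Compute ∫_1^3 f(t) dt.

-26/9 + 9*log(3)

Integrate by parts once (u = ln t, dv = t**2 dt).
An antiderivative is F(t) = t**3*(3*log(t) - 1)/9.
Then F(3) - F(1) = (-3 + 9*log(3)) - (-1/9) = -26/9 + 9*log(3).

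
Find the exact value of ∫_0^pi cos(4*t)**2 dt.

Use the identity cos^2(4*t) = (1 + cos(8*t))/2.
An antiderivative is F(t) = t/2 + sin(8*t)/16.
Then F(pi) - F(0) = (pi/2) - (0) = pi/2.

pi/2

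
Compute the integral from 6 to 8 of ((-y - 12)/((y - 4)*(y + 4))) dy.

Factor the denominator: y**2 - 16 = (y + 4)(y - 4).
Partial fractions: (-y - 12)/((y - 4)*(y + 4)) = 1/(y + 4) - 2/(y - 4).
An antiderivative is F(y) = -2*log(y - 4) + log(y + 4).
Then F(8) - F(6) = (log(3/4)) - (log(5/2)) = log(3/10).

log(3/10)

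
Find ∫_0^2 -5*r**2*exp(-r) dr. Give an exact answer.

Integrate by parts twice (u = r^2, dv = -5*exp(-r) dr).
An antiderivative is F(r) = (5*r**2 + 10*r + 10)*exp(-r).
Then F(2) - F(0) = (50*exp(-2)) - (10) = -10 + 50*exp(-2).

-10 + 50*exp(-2)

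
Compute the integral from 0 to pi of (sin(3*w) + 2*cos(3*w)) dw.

An antiderivative is F(w) = 2*sin(3*w)/3 - cos(3*w)/3.
Then F(pi) - F(0) = (1/3) - (-1/3) = 2/3.

2/3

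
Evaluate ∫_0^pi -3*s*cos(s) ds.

6

Integrate by parts once (u = s, dv = -3*cos(s) ds).
An antiderivative is F(s) = -3*s*sin(s) - 3*cos(s).
Then F(pi) - F(0) = (3) - (-3) = 6.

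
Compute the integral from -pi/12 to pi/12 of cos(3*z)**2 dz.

Use the identity cos^2(3*z) = (1 + cos(6*z))/2.
An antiderivative is F(z) = z/2 + sin(6*z)/12.
Then F(pi/12) - F(-pi/12) = (1/12 + pi/24) - (-pi/24 - 1/12) = 1/6 + pi/12.

1/6 + pi/12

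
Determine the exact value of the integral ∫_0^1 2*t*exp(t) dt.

2

Integrate by parts once (u = t, dv = 2*exp(t) dt).
An antiderivative is F(t) = (2*t - 2)*exp(t).
Then F(1) - F(0) = (0) - (-2) = 2.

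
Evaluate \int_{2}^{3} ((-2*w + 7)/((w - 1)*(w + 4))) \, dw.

Factor the denominator: w**2 + 3*w - 4 = (w + 4)(w - 1).
Partial fractions: (-2*w + 7)/((w - 1)*(w + 4)) = -3/(w + 4) + 1/(w - 1).
An antiderivative is F(w) = log(w - 1) - 3*log(w + 4).
Then F(3) - F(2) = (-3*log(7) + log(2)) - (-3*log(3) - 3*log(2)) = -3*log(7) + 4*log(2) + 3*log(3).

-3*log(7) + 4*log(2) + 3*log(3)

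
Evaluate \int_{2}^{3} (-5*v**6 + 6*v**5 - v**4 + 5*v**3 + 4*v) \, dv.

-105933/140

By the power rule, an antiderivative is F(v) = -5*v**7/7 + v**6 - v**5/5 + 5*v**4/4 + 2*v**2.
Then F(3) - F(2) = (-106749/140) - (-204/35) = -105933/140.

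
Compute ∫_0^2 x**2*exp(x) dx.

-2 + 2*exp(2)

Integrate by parts twice (u = x^2, dv = exp(x) dx).
An antiderivative is F(x) = (x**2 - 2*x + 2)*exp(x).
Then F(2) - F(0) = (2*exp(2)) - (2) = -2 + 2*exp(2).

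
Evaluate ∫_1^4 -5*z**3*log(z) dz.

Integrate by parts once (u = ln z, dv = -5*z**3 dz).
An antiderivative is F(z) = -5*z**4*(4*log(z) - 1)/16.
Then F(4) - F(1) = (80 - 640*log(2)) - (5/16) = 1275/16 - 640*log(2).

1275/16 - 640*log(2)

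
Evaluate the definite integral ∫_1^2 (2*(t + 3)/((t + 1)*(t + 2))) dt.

Factor the denominator: t**2 + 3*t + 2 = (t + 2)(t + 1).
Partial fractions: 2*(t + 3)/((t + 1)*(t + 2)) = -2/(t + 2) + 4/(t + 1).
An antiderivative is F(t) = 4*log(t + 1) - 2*log(t + 2).
Then F(2) - F(1) = (log(81/16)) - (log(16/9)) = -8*log(2) + 6*log(3).

-8*log(2) + 6*log(3)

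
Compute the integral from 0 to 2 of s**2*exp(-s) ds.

Integrate by parts twice (u = s^2, dv = exp(-s) ds).
An antiderivative is F(s) = (-s**2 - 2*s - 2)*exp(-s).
Then F(2) - F(0) = (-10*exp(-2)) - (-2) = 2 - 10*exp(-2).

2 - 10*exp(-2)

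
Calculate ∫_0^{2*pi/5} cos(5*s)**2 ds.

Use the identity cos^2(5*s) = (1 + cos(10*s))/2.
An antiderivative is F(s) = s/2 + sin(10*s)/20.
Then F(2*pi/5) - F(0) = (pi/5) - (0) = pi/5.

pi/5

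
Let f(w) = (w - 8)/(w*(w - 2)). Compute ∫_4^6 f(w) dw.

-7*log(2) + 4*log(3)

Factor the denominator: w**2 - 2*w = w(w - 2).
Partial fractions: (w - 8)/(w*(w - 2)) = 4/w - 3/(w - 2).
An antiderivative is F(w) = 4*log(w) - 3*log(w - 2).
Then F(6) - F(4) = (log(81/4)) - (log(32)) = -7*log(2) + 4*log(3).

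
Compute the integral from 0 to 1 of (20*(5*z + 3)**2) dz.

Let u = 5*z + 3, so du = 5 dz. When z = 0, u = 3; when z = 1, u = 8.
The integral becomes 4·∫ u**2 du from 3 to 8, with antiderivative 4*u**3/3.
Back in z: F(z) = 4*(5*z + 3)**3/3.
Then F(1) - F(0) = (2048/3) - (36) = 1940/3.

1940/3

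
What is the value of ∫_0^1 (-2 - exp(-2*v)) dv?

An antiderivative is F(v) = -2*v + exp(-2*v)/2.
Then F(1) - F(0) = (-2 + exp(-2)/2) - (1/2) = -5/2 + exp(-2)/2.

-5/2 + exp(-2)/2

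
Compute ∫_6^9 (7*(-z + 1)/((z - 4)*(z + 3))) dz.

-3*log(5) - 5*log(2) + 4*log(3)

Factor the denominator: z**2 - z - 12 = (z + 3)(z - 4).
Partial fractions: 7*(-z + 1)/((z - 4)*(z + 3)) = -4/(z + 3) - 3/(z - 4).
An antiderivative is F(z) = -3*log(z - 4) - 4*log(z + 3).
Then F(9) - F(6) = (-8*log(2) - 3*log(5) - 4*log(3)) - (-8*log(3) - 3*log(2)) = -3*log(5) - 5*log(2) + 4*log(3).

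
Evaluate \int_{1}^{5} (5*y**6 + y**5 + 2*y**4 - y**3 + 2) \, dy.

By the power rule, an antiderivative is F(y) = 5*y**7/7 + y**6/6 + 2*y**5/5 - y**4/4 + 2*y.
Then F(5) - F(1) = (4998965/84) - (1273/420) = 2082796/35.

2082796/35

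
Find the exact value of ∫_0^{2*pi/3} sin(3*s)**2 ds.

Use the identity sin^2(3*s) = (1 - cos(6*s))/2.
An antiderivative is F(s) = s/2 - sin(6*s)/12.
Then F(2*pi/3) - F(0) = (pi/3) - (0) = pi/3.

pi/3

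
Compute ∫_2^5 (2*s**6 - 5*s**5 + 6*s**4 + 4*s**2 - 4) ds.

922107/70

By the power rule, an antiderivative is F(s) = 2*s**7/7 - 5*s**6/6 + 6*s**5/5 + 4*s**3/3 - 4*s.
Then F(5) - F(2) = (554285/42) - (2552/105) = 922107/70.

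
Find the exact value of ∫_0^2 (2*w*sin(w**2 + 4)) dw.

Let u = w**2 + 4, so du = 2*w dw. When w = 0, u = 4; when w = 2, u = 8.
The integral becomes ∫ sin(u) du from 4 to 8, with antiderivative -cos(u).
Back in w: F(w) = -cos(w**2 + 4).
Then F(2) - F(0) = (-cos(8)) - (-cos(4)) = cos(4) - cos(8).

cos(4) - cos(8)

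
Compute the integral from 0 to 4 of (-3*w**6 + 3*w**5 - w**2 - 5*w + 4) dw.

By the power rule, an antiderivative is F(w) = -3*w**7/7 + w**6/2 - w**3/3 - 5*w**2/2 + 4*w.
Then F(4) - F(0) = (-105400/21) - (0) = -105400/21.

-105400/21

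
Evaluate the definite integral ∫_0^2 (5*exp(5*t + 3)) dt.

Let u = 5*t + 3, so du = 5 dt. When t = 0, u = 3; when t = 2, u = 13.
The integral becomes ∫ exp(u) du from 3 to 13, with antiderivative exp(u).
Back in t: F(t) = exp(5*t + 3).
Then F(2) - F(0) = (exp(13)) - (exp(3)) = -exp(3) + exp(13).

-exp(3) + exp(13)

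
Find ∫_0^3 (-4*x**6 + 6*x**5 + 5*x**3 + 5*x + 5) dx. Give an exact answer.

By the power rule, an antiderivative is F(x) = -4*x**7/7 + x**6 + 5*x**4/4 + 5*x**2/2 + 5*x.
Then F(3) - F(0) = (-10695/28) - (0) = -10695/28.

-10695/28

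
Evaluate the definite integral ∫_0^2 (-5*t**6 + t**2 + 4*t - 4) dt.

-1864/21

By the power rule, an antiderivative is F(t) = -5*t**7/7 + t**3/3 + 2*t**2 - 4*t.
Then F(2) - F(0) = (-1864/21) - (0) = -1864/21.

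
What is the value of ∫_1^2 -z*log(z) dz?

Integrate by parts once (u = ln z, dv = -z dz).
An antiderivative is F(z) = -z**2*(2*log(z) - 1)/4.
Then F(2) - F(1) = (1 - log(4)) - (1/4) = 3/4 - log(4).

3/4 - log(4)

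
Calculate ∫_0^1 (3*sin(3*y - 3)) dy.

-1 + cos(3)

Let u = 3*y - 3, so du = 3 dy. When y = 0, u = -3; when y = 1, u = 0.
The integral becomes ∫ sin(u) du from -3 to 0, with antiderivative -cos(u).
Back in y: F(y) = -cos(3*y - 3).
Then F(1) - F(0) = (-1) - (-cos(3)) = -1 + cos(3).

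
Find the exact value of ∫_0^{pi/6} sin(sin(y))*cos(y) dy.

Let u = sin(y), so du = cos(y) dy. When y = 0, u = 0; when y = pi/6, u = 1/2.
The integral becomes ∫ sin(u) du from 0 to 1/2, with antiderivative -cos(u).
Back in y: F(y) = -cos(sin(y)).
Then F(pi/6) - F(0) = (-cos(1/2)) - (-1) = 1 - cos(1/2).

1 - cos(1/2)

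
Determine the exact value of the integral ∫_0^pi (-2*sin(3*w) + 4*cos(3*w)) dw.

-4/3

An antiderivative is F(w) = 4*sin(3*w)/3 + 2*cos(3*w)/3.
Then F(pi) - F(0) = (-2/3) - (2/3) = -4/3.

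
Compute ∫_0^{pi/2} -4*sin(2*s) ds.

-4

An antiderivative is F(s) = 2*cos(2*s).
Then F(pi/2) - F(0) = (-2) - (2) = -4.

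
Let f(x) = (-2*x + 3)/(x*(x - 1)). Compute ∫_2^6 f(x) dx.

log(5/27)

Factor the denominator: x**2 - x = x(x - 1).
Partial fractions: (-2*x + 3)/(x*(x - 1)) = -3/x + 1/(x - 1).
An antiderivative is F(x) = -3*log(x) + log(x - 1).
Then F(6) - F(2) = (-3*log(3) - 3*log(2) + log(5)) - (-log(8)) = log(5/27).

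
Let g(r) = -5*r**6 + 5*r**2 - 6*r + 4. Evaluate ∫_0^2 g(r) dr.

By the power rule, an antiderivative is F(r) = -5*r**7/7 + 5*r**3/3 - 3*r**2 + 4*r.
Then F(2) - F(0) = (-1724/21) - (0) = -1724/21.

-1724/21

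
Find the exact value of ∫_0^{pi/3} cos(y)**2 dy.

Use the identity cos^2(y) = (1 + cos(2*y))/2.
An antiderivative is F(y) = y/2 + sin(2*y)/4.
Then F(pi/3) - F(0) = (sqrt(3)/8 + pi/6) - (0) = sqrt(3)/8 + pi/6.

sqrt(3)/8 + pi/6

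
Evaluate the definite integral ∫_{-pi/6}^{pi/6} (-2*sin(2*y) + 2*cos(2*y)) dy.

sqrt(3)

An antiderivative is F(y) = sin(2*y) + cos(2*y).
Then F(pi/6) - F(-pi/6) = (1/2 + sqrt(3)/2) - (1/2 - sqrt(3)/2) = sqrt(3).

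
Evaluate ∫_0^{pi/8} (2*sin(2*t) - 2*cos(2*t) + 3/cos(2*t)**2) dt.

An antiderivative is F(t) = -sin(2*t) - cos(2*t) + 3*tan(2*t)/2.
Then F(pi/8) - F(0) = (3/2 - sqrt(2)) - (-1) = 5/2 - sqrt(2).

5/2 - sqrt(2)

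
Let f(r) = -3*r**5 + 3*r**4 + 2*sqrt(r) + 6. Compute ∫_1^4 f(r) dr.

By the power rule, an antiderivative is F(r) = -r**6/2 + 3*r**5/5 + 4*r**(3/2)/3 + 6*r.
Then F(4) - F(1) = (-20984/15) - (223/30) = -42191/30.

-42191/30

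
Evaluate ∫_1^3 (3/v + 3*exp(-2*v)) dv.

-3*exp(-6)/2 + 3*exp(-2)/2 + 3*log(3)

An antiderivative is F(v) = 3*log(v) - 3*exp(-2*v)/2.
Then F(3) - F(1) = (-3*exp(-6)/2 + 3*log(3)) - (-3*exp(-2)/2) = -3*exp(-6)/2 + 3*exp(-2)/2 + 3*log(3).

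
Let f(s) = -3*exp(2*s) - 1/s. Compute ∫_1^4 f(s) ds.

-3*exp(8)/2 - log(4) + 3*exp(2)/2

An antiderivative is F(s) = -3*exp(2*s)/2 - log(s).
Then F(4) - F(1) = (-3*exp(8)/2 - log(4)) - (-3*exp(2)/2) = -3*exp(8)/2 - log(4) + 3*exp(2)/2.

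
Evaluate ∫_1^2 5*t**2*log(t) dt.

-35/9 + 40*log(2)/3

Integrate by parts once (u = ln t, dv = 5*t**2 dt).
An antiderivative is F(t) = 5*t**3*(3*log(t) - 1)/9.
Then F(2) - F(1) = (-40/9 + 40*log(2)/3) - (-5/9) = -35/9 + 40*log(2)/3.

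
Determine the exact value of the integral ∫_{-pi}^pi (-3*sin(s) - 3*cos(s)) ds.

An antiderivative is F(s) = -3*sin(s) + 3*cos(s).
Then F(pi) - F(-pi) = (-3) - (-3) = 0.

0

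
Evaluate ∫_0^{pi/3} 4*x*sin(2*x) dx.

Integrate by parts once (u = x, dv = 4*sin(2*x) dx).
An antiderivative is F(x) = -2*x*cos(2*x) + sin(2*x).
Then F(pi/3) - F(0) = (sqrt(3)/2 + pi/3) - (0) = sqrt(3)/2 + pi/3.

sqrt(3)/2 + pi/3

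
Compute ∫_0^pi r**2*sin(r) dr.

-4 + pi**2

Integrate by parts twice (u = r^2, dv = sin(r) dr).
An antiderivative is F(r) = -r**2*cos(r) + 2*r*sin(r) + 2*cos(r).
Then F(pi) - F(0) = (-2 + pi**2) - (2) = -4 + pi**2.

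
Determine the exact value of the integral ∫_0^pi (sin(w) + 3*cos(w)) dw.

An antiderivative is F(w) = 3*sin(w) - cos(w).
Then F(pi) - F(0) = (1) - (-1) = 2.

2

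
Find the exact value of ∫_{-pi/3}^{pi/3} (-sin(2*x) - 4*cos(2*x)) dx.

An antiderivative is F(x) = -2*sin(2*x) + cos(2*x)/2.
Then F(pi/3) - F(-pi/3) = (-sqrt(3) - 1/4) - (-1/4 + sqrt(3)) = -2*sqrt(3).

-2*sqrt(3)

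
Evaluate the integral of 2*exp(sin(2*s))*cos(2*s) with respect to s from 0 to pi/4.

-1 + E

Let u = sin(2*s), so du = 2*cos(2*s) ds. When s = 0, u = 0; when s = pi/4, u = 1.
The integral becomes ∫ exp(u) du from 0 to 1, with antiderivative exp(u).
Back in s: F(s) = exp(sin(2*s)).
Then F(pi/4) - F(0) = (E) - (1) = -1 + E.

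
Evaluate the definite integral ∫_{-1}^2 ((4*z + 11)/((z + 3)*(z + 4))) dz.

log(64/5)

Factor the denominator: z**2 + 7*z + 12 = (z + 4)(z + 3).
Partial fractions: (4*z + 11)/((z + 3)*(z + 4)) = 5/(z + 4) - 1/(z + 3).
An antiderivative is F(z) = -log(z + 3) + 5*log(z + 4).
Then F(2) - F(-1) = (-log(5) + 5*log(2) + 5*log(3)) - (-log(2) + 5*log(3)) = log(64/5).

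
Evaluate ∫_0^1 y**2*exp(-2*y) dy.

(-5 + exp(2))*exp(-2)/4

Integrate by parts twice (u = y^2, dv = exp(-2*y) dy).
An antiderivative is F(y) = (-2*y**2 - 2*y - 1)*exp(-2*y)/4.
Then F(1) - F(0) = (-5*exp(-2)/4) - (-1/4) = (-5 + exp(2))*exp(-2)/4.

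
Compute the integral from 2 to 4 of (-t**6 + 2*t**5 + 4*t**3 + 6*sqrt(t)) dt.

-4944/7 - 8*sqrt(2)

By the power rule, an antiderivative is F(t) = -t**7/7 + t**6/3 + t**4 + 4*t**(3/2).
Then F(4) - F(2) = (-14432/21) - (8*sqrt(2) + 400/21) = -4944/7 - 8*sqrt(2).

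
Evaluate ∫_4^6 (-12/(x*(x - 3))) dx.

-log(16)

Factor the denominator: x**2 - 3*x = x(x - 3).
Partial fractions: -12/(x*(x - 3)) = 4/x - 4/(x - 3).
An antiderivative is F(x) = 4*log(x) - 4*log(x - 3).
Then F(6) - F(4) = (log(16)) - (8*log(2)) = -log(16).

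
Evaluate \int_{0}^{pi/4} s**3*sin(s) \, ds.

sqrt(2)*(-384 - pi**3 + 12*pi**2 + 96*pi)/128

Integrate by parts 3 times (u = s^3, dv = sin(s) ds).
An antiderivative is F(s) = -s**3*cos(s) + 3*s**2*sin(s) + 6*s*cos(s) - 6*sin(s).
Then F(pi/4) - F(0) = (sqrt(2)*(-384 - pi**3 + 12*pi**2 + 96*pi)/128) - (0) = sqrt(2)*(-384 - pi**3 + 12*pi**2 + 96*pi)/128.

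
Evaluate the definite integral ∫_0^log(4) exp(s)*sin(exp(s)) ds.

cos(1) - cos(4)

Let u = exp(s), so du = exp(s) ds. When s = 0, u = 1; when s = log(4), u = 4.
The integral becomes ∫ sin(u) du from 1 to 4, with antiderivative -cos(u).
Back in s: F(s) = -cos(exp(s)).
Then F(log(4)) - F(0) = (-cos(4)) - (-cos(1)) = cos(1) - cos(4).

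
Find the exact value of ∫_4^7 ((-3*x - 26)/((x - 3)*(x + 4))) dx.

-16*log(2) + 2*log(11)

Factor the denominator: x**2 + x - 12 = (x + 4)(x - 3).
Partial fractions: (-3*x - 26)/((x - 3)*(x + 4)) = 2/(x + 4) - 5/(x - 3).
An antiderivative is F(x) = -5*log(x - 3) + 2*log(x + 4).
Then F(7) - F(4) = (-10*log(2) + 2*log(11)) - (log(64)) = -16*log(2) + 2*log(11).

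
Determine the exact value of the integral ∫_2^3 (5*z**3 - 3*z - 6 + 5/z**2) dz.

823/12

By the power rule, an antiderivative is F(z) = 5*z**4/4 - 3*z**2/2 - 6*z - 5/z.
Then F(3) - F(2) = (817/12) - (-1/2) = 823/12.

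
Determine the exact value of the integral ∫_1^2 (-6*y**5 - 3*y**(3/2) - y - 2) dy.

By the power rule, an antiderivative is F(y) = -y**6 - 6*y**(5/2)/5 - y**2/2 - 2*y.
Then F(2) - F(1) = (-70 - 24*sqrt(2)/5) - (-47/10) = -653/10 - 24*sqrt(2)/5.

-653/10 - 24*sqrt(2)/5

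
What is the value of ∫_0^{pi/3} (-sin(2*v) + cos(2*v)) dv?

-3/4 + sqrt(3)/4

An antiderivative is F(v) = sin(2*v)/2 + cos(2*v)/2.
Then F(pi/3) - F(0) = (-1/4 + sqrt(3)/4) - (1/2) = -3/4 + sqrt(3)/4.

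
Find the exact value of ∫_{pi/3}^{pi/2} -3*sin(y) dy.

An antiderivative is F(y) = 3*cos(y).
Then F(pi/2) - F(pi/3) = (0) - (3/2) = -3/2.

-3/2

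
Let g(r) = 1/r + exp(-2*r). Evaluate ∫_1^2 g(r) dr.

An antiderivative is F(r) = log(r) - exp(-2*r)/2.
Then F(2) - F(1) = (-exp(-4)/2 + log(2)) - (-exp(-2)/2) = -exp(-4)/2 + exp(-2)/2 + log(2).

-exp(-4)/2 + exp(-2)/2 + log(2)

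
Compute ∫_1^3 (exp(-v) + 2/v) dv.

-exp(-3) + exp(-1) + 2*log(3)

An antiderivative is F(v) = 2*log(v) - exp(-v).
Then F(3) - F(1) = (-exp(-3) + 2*log(3)) - (-exp(-1)) = -exp(-3) + exp(-1) + 2*log(3).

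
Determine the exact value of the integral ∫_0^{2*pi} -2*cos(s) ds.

0

An antiderivative is F(s) = -2*sin(s).
Then F(2*pi) - F(0) = (0) - (0) = 0.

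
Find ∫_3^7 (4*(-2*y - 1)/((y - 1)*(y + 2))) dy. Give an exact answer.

-12*log(3) + 4*log(5)

Factor the denominator: y**2 + y - 2 = (y + 2)(y - 1).
Partial fractions: 4*(-2*y - 1)/((y - 1)*(y + 2)) = -4/(y + 2) - 4/(y - 1).
An antiderivative is F(y) = -4*log(y - 1) - 4*log(y + 2).
Then F(7) - F(3) = (-12*log(3) - 4*log(2)) - (-4*log(5) - 4*log(2)) = -12*log(3) + 4*log(5).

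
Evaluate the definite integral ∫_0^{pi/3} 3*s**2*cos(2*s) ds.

-pi/4 - 3*sqrt(3)/8 + sqrt(3)*pi**2/12

Integrate by parts twice (u = s^2, dv = 3*cos(2*s) ds).
An antiderivative is F(s) = 3*s**2*sin(2*s)/2 + 3*s*cos(2*s)/2 - 3*sin(2*s)/4.
Then F(pi/3) - F(0) = (-pi/4 - 3*sqrt(3)/8 + sqrt(3)*pi**2/12) - (0) = -pi/4 - 3*sqrt(3)/8 + sqrt(3)*pi**2/12.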